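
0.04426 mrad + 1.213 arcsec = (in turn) 7.98e-06. Check: 1 mrad = 0.001 rad, so 0.04426 mrad = 0.04426 * 0.001 = 4.426e-05 rad. 1 arcsec = 4.8481368e-06 rad, so 1.213 arcsec = 1.213 * 4.8481368e-06 = 5.88079e-06 rad. Sum: 4.426e-05 + 5.88079e-06 = 5.014079e-05 rad. 1 turn = 6.2831853 rad, so 5.014079e-05 rad = 5.014079e-05 / 6.2831853 = 7.9801546e-06 turn ≈ 7.98e-06 turn (4 s.f.).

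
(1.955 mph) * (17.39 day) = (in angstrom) 1.313e+16. Check: 1 mph = 0.44704 m/s, so 1.955 mph = 1.955 * 0.44704 = 0.8739632 m/s. 1 day = 86400 s, so 17.39 day = 17.39 * 86400 = 1502496 s. Combine: 0.8739632 m/s * 1502496 s = 1313126.2 m. 1 angstrom = 1e-10 m, so 1313126.2 m = 1313126.2 / 1e-10 = 1.3131262e+16 angstrom ≈ 1.313e+16 angstrom (4 s.f.).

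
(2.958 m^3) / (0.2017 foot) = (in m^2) 2.958 m^3 is already in m^3. 1 foot = 0.3048 m, so 0.2017 foot = 0.2017 * 0.3048 = 0.06147816 m. Combine: 2.958 m^3 / 0.06147816 m = 48.114648 m^2. Result: 48.114648 m^2 ≈ 48.11 m^2 (4 s.f.). Final answer: 48.11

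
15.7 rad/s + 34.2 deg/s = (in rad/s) 15.7 rad/s is already in rad/s. 1 deg/s = 0.017453293 rad/s, so 34.2 deg/s = 34.2 * 0.017453293 = 0.5969026 rad/s. Sum: 15.7 + 0.5969026 = 16.296903 rad/s. Result: 16.296903 rad/s ≈ 16.3 rad/s (4 s.f.). Final answer: 16.3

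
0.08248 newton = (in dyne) 8248. Check: 0.08248 newton = 0.08248 N. 1 dyne = 1e-05 N, so 0.08248 N = 0.08248 / 1e-05 = 8248 dyne.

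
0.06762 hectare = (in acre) 0.1671. Check: 1 hectare = 10000 m^2, so 0.06762 hectare = 0.06762 * 10000 = 676.2 m^2. 1 acre = 4046.8564 m^2, so 676.2 m^2 = 676.2 / 4046.8564 = 0.16709266 acre ≈ 0.1671 acre (4 s.f.).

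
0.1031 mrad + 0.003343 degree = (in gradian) 0.01028. Check: 1 mrad = 0.001 rad, so 0.1031 mrad = 0.1031 * 0.001 = 0.0001031 rad. 1 degree = 0.017453293 rad, so 0.003343 degree = 0.003343 * 0.017453293 = 5.8346357e-05 rad. Sum: 0.0001031 + 5.8346357e-05 = 0.00016144636 rad. 1 gradian = 0.015707963 rad, so 0.00016144636 rad = 0.00016144636 / 0.015707963 = 0.010277994 gradian ≈ 0.01028 gradian (4 s.f.).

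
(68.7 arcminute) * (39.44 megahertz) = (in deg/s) 1 arcminute = 0.00029088821 rad, so 68.7 arcminute = 68.7 * 0.00029088821 = 0.01998402 rad. 1 megahertz = 1000000 Hz, so 39.44 megahertz = 39.44 * 1000000 = 39440000 Hz. Combine: 0.01998402 rad * 39440000 Hz = 788169.75 rad/s. 1 deg/s = 0.017453293 rad/s, so 788169.75 rad/s = 788169.75 / 0.017453293 = 45158800 deg/s ≈ 4.516e+07 deg/s (4 s.f.). Final answer: 4.516e+07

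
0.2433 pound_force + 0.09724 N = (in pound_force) 1 pound_force = 4.4482216 N, so 0.2433 pound_force = 0.2433 * 4.4482216 = 1.0822523 N. 0.09724 N is already in N. Sum: 1.0822523 + 0.09724 = 1.1794923 N. 1 pound_force = 4.4482216 N, so 1.1794923 N = 1.1794923 / 4.4482216 = 0.26516042 pound_force ≈ 0.2652 pound_force (4 s.f.). Final answer: 0.2652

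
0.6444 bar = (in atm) 0.636. Check: 1 bar = 100000 Pa, so 0.6444 bar = 0.6444 * 100000 = 64440 Pa. 1 atm = 101325 Pa, so 64440 Pa = 64440 / 101325 = 0.63597335 atm ≈ 0.636 atm (4 s.f.).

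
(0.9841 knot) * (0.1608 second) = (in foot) 0.2671. Check: 1 knot = 0.51444444 m/s, so 0.9841 knot = 0.9841 * 0.51444444 = 0.50626478 m/s. 0.1608 second = 0.1608 s. Combine: 0.50626478 m/s * 0.1608 s = 0.081407376 m. 1 foot = 0.3048 m, so 0.081407376 m = 0.081407376 / 0.3048 = 0.26708457 foot ≈ 0.2671 foot (4 s.f.).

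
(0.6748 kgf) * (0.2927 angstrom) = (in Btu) 1.836e-13. Check: 1 kgf = 9.80665 N, so 0.6748 kgf = 0.6748 * 9.80665 = 6.6175274 N. 1 angstrom = 1e-10 m, so 0.2927 angstrom = 0.2927 * 1e-10 = 2.927e-11 m. Combine: 6.6175274 N * 2.927e-11 m = 1.9369503e-10 J. 1 Btu = 1055.0559 J, so 1.9369503e-10 J = 1.9369503e-10 / 1055.0559 = 1.8358746e-13 Btu ≈ 1.836e-13 Btu (4 s.f.).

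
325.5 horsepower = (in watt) 1 horsepower = 745.69987 W, so 325.5 horsepower = 325.5 * 745.69987 = 242725.31 W. 242725.31 W = 242725.31 watt ≈ 2.427e+05 watt (4 s.f.). Final answer: 2.427e+05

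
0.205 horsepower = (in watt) 152.9. Check: 1 horsepower = 745.69987 W, so 0.205 horsepower = 0.205 * 745.69987 = 152.86847 W. 152.86847 W = 152.86847 watt ≈ 152.9 watt (4 s.f.).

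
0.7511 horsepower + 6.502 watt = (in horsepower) 0.7598. Check: 1 horsepower = 745.69987 W, so 0.7511 horsepower = 0.7511 * 745.69987 = 560.09517 W. 6.502 watt = 6.502 W. Sum: 560.09517 + 6.502 = 566.59717 W. 1 horsepower = 745.69987 W, so 566.59717 W = 566.59717 / 745.69987 = 0.75981933 horsepower ≈ 0.7598 horsepower (4 s.f.).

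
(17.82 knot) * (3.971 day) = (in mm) 1 knot = 0.51444444 m/s, so 17.82 knot = 17.82 * 0.51444444 = 9.1674 m/s. 1 day = 86400 s, so 3.971 day = 3.971 * 86400 = 343094.4 s. Combine: 9.1674 m/s * 343094.4 s = 3145283.6 m. 1 mm = 0.001 m, so 3145283.6 m = 3145283.6 / 0.001 = 3.1452836e+09 mm ≈ 3.145e+09 mm (4 s.f.). Final answer: 3.145e+09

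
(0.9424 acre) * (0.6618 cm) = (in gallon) 6668. Check: 1 acre = 4046.8564 m^2, so 0.9424 acre = 0.9424 * 4046.8564 = 3813.7575 m^2. 1 cm = 0.01 m, so 0.6618 cm = 0.6618 * 0.01 = 0.006618 m. Combine: 3813.7575 m^2 * 0.006618 m = 25.239447 m^3. 1 gallon = 0.0037854118 m^3, so 25.239447 m^3 = 25.239447 / 0.0037854118 = 6667.5565 gallon ≈ 6668 gallon (4 s.f.).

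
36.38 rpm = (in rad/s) 1 rpm = 0.10471976 rad/s, so 36.38 rpm = 36.38 * 0.10471976 = 3.8097047 rad/s. Result: 3.8097047 rad/s ≈ 3.81 rad/s (4 s.f.). Final answer: 3.81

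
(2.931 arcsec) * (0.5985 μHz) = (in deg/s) 1 arcsec = 4.8481368e-06 rad, so 2.931 arcsec = 2.931 * 4.8481368e-06 = 1.4209889e-05 rad. 1 μHz = 1e-06 Hz, so 0.5985 μHz = 0.5985 * 1e-06 = 5.985e-07 Hz. Combine: 1.4209889e-05 rad * 5.985e-07 Hz = 8.5046186e-12 rad/s. 1 deg/s = 0.017453293 rad/s, so 8.5046186e-12 rad/s = 8.5046186e-12 / 0.017453293 = 4.8727875e-10 deg/s ≈ 4.873e-10 deg/s (4 s.f.). Final answer: 4.873e-10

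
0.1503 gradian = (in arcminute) 8.116. Check: 1 gradian = 0.015707963 rad, so 0.1503 gradian = 0.1503 * 0.015707963 = 0.0023609069 rad. 1 arcminute = 0.00029088821 rad, so 0.0023609069 rad = 0.0023609069 / 0.00029088821 = 8.1162 arcminute ≈ 8.116 arcminute (4 s.f.).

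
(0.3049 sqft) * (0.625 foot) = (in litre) 1 sqft = 0.09290304 m^2, so 0.3049 sqft = 0.3049 * 0.09290304 = 0.028326137 m^2. 1 foot = 0.3048 m, so 0.625 foot = 0.625 * 0.3048 = 0.1905 m. Combine: 0.028326137 m^2 * 0.1905 m = 0.0053961291 m^3. 1 litre = 0.001 m^3, so 0.0053961291 m^3 = 0.0053961291 / 0.001 = 5.3961291 litre ≈ 5.396 litre (4 s.f.). Final answer: 5.396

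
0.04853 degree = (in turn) 0.0001348. Check: 1 degree = 0.017453293 rad, so 0.04853 degree = 0.04853 * 0.017453293 = 0.00084700829 rad. 1 turn = 6.2831853 rad, so 0.00084700829 rad = 0.00084700829 / 6.2831853 = 0.00013480556 turn ≈ 0.0001348 turn (4 s.f.).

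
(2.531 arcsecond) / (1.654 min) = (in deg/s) 1 arcsecond = 4.8481368e-06 rad, so 2.531 arcsecond = 2.531 * 4.8481368e-06 = 1.2270634e-05 rad. 1 min = 60 s, so 1.654 min = 1.654 * 60 = 99.24 s. Combine: 1.2270634e-05 rad / 99.24 s = 1.2364605e-07 rad/s. 1 deg/s = 0.017453293 rad/s, so 1.2364605e-07 rad/s = 1.2364605e-07 / 0.017453293 = 7.084397e-06 deg/s ≈ 7.084e-06 deg/s (4 s.f.). Final answer: 7.084e-06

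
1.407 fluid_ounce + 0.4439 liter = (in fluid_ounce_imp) 17.09. Check: 1 fluid_ounce = 2.957353e-05 m^3, so 1.407 fluid_ounce = 1.407 * 2.957353e-05 = 4.1609956e-05 m^3. 1 liter = 0.001 m^3, so 0.4439 liter = 0.4439 * 0.001 = 0.0004439 m^3. Sum: 4.1609956e-05 + 0.0004439 = 0.00048550996 m^3. 1 fluid_ounce_imp = 2.8413063e-05 m^3, so 0.00048550996 m^3 = 0.00048550996 / 2.8413063e-05 = 17.087562 fluid_ounce_imp ≈ 17.09 fluid_ounce_imp (4 s.f.).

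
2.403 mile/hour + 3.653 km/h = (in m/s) 1 mile/hour = 0.44704 m/s, so 2.403 mile/hour = 2.403 * 0.44704 = 1.0742371 m/s. 1 km/h = 0.27777778 m/s, so 3.653 km/h = 3.653 * 0.27777778 = 1.0147222 m/s. Sum: 1.0742371 + 1.0147222 = 2.0889593 m/s. Result: 2.0889593 m/s ≈ 2.089 m/s (4 s.f.). Final answer: 2.089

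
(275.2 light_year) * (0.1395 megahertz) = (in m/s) 1 light_year = 9.4607305e+15 m, so 275.2 light_year = 275.2 * 9.4607305e+15 = 2.603593e+18 m. 1 megahertz = 1000000 Hz, so 0.1395 megahertz = 0.1395 * 1000000 = 139500 Hz. Combine: 2.603593e+18 m * 139500 Hz = 3.6320123e+23 m/s. Result: 3.6320123e+23 m/s ≈ 3.632e+23 m/s (4 s.f.). Final answer: 3.632e+23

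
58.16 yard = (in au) 1 yard = 0.9144 m, so 58.16 yard = 58.16 * 0.9144 = 53.181504 m. 1 au = 1.4959787e+11 m, so 53.181504 m = 53.181504 / 1.4959787e+11 = 3.554964e-10 au ≈ 3.555e-10 au (4 s.f.). Final answer: 3.555e-10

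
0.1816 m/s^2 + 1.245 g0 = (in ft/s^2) 40.65. Check: 0.1816 m/s^2 is already in m/s^2. 1 g0 = 9.80665 m/s^2, so 1.245 g0 = 1.245 * 9.80665 = 12.209279 m/s^2. Sum: 0.1816 + 12.209279 = 12.390879 m/s^2. 1 ft/s^2 = 0.3048 m/s^2, so 12.390879 m/s^2 = 12.390879 / 0.3048 = 40.652491 ft/s^2 ≈ 40.65 ft/s^2 (4 s.f.).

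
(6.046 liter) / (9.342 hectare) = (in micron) 1 liter = 0.001 m^3, so 6.046 liter = 6.046 * 0.001 = 0.006046 m^3. 1 hectare = 10000 m^2, so 9.342 hectare = 9.342 * 10000 = 93420 m^2. Combine: 0.006046 m^3 / 93420 m^2 = 6.4718476e-08 m. 1 micron = 1e-06 m, so 6.4718476e-08 m = 6.4718476e-08 / 1e-06 = 0.064718476 micron ≈ 0.06472 micron (4 s.f.). Final answer: 0.06472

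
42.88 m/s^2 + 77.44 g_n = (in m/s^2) 802.3. Check: 42.88 m/s^2 is already in m/s^2. 1 g_n = 9.80665 m/s^2, so 77.44 g_n = 77.44 * 9.80665 = 759.42698 m/s^2. Sum: 42.88 + 759.42698 = 802.30698 m/s^2. Result: 802.30698 m/s^2 ≈ 802.3 m/s^2 (4 s.f.).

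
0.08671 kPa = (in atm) 0.0008558. Check: 1 kPa = 1000 Pa, so 0.08671 kPa = 0.08671 * 1000 = 86.71 Pa. 1 atm = 101325 Pa, so 86.71 Pa = 86.71 / 101325 = 0.00085576116 atm ≈ 0.0008558 atm (4 s.f.).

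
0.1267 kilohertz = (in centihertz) 1 kilohertz = 1000 Hz, so 0.1267 kilohertz = 0.1267 * 1000 = 126.7 Hz. 1 centihertz = 0.01 Hz, so 126.7 Hz = 126.7 / 0.01 = 12670 centihertz ≈ 1.267e+04 centihertz (4 s.f.). Final answer: 1.267e+04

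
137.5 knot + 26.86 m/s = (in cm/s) 9760. Check: 1 knot = 0.51444444 m/s, so 137.5 knot = 137.5 * 0.51444444 = 70.736111 m/s. 26.86 m/s is already in m/s. Sum: 70.736111 + 26.86 = 97.596111 m/s. 1 cm/s = 0.01 m/s, so 97.596111 m/s = 97.596111 / 0.01 = 9759.6111 cm/s ≈ 9760 cm/s (4 s.f.).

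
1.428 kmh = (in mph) 0.8873. Check: 1 kmh = 0.27777778 m/s, so 1.428 kmh = 1.428 * 0.27777778 = 0.39666667 m/s. 1 mph = 0.44704 m/s, so 0.39666667 m/s = 0.39666667 / 0.44704 = 0.88731806 mph ≈ 0.8873 mph (4 s.f.).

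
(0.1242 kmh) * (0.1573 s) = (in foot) 0.0178. Check: 1 kmh = 0.27777778 m/s, so 0.1242 kmh = 0.1242 * 0.27777778 = 0.0345 m/s. 0.1573 s is already in s. Combine: 0.0345 m/s * 0.1573 s = 0.00542685 m. 1 foot = 0.3048 m, so 0.00542685 m = 0.00542685 / 0.3048 = 0.017804626 foot ≈ 0.0178 foot (4 s.f.).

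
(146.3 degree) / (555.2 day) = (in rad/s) 1 degree = 0.017453293 rad, so 146.3 degree = 146.3 * 0.017453293 = 2.5534167 rad. 1 day = 86400 s, so 555.2 day = 555.2 * 86400 = 47969280 s. Combine: 2.5534167 rad / 47969280 s = 5.3230249e-08 rad/s. Result: 5.3230249e-08 rad/s ≈ 5.323e-08 rad/s (4 s.f.). Final answer: 5.323e-08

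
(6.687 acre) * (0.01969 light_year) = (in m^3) 5.041e+18. Check: 1 acre = 4046.8564 m^2, so 6.687 acre = 6.687 * 4046.8564 = 27061.329 m^2. 1 light_year = 9.4607305e+15 m, so 0.01969 light_year = 0.01969 * 9.4607305e+15 = 1.8628178e+14 m. Combine: 27061.329 m^2 * 1.8628178e+14 m = 5.0410326e+18 m^3. Result: 5.0410326e+18 m^3 ≈ 5.041e+18 m^3 (4 s.f.).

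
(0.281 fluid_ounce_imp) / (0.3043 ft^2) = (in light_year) 1 fluid_ounce_imp = 2.8413063e-05 m^3, so 0.281 fluid_ounce_imp = 0.281 * 2.8413063e-05 = 7.9840706e-06 m^3. 1 ft^2 = 0.09290304 m^2, so 0.3043 ft^2 = 0.3043 * 0.09290304 = 0.028270395 m^2. Combine: 7.9840706e-06 m^3 / 0.028270395 m^2 = 0.00028241808 m. 1 light_year = 9.4607305e+15 m, so 0.00028241808 m = 0.00028241808 / 9.4607305e+15 = 2.9851614e-20 light_year ≈ 2.985e-20 light_year (4 s.f.). Final answer: 2.985e-20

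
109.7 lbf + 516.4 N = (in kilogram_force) 1 lbf = 4.4482216 N, so 109.7 lbf = 109.7 * 4.4482216 = 487.96991 N. 516.4 N is already in N. Sum: 487.96991 + 516.4 = 1004.3699 N. 1 kilogram_force = 9.80665 N, so 1004.3699 N = 1004.3699 / 9.80665 = 102.41723 kilogram_force ≈ 102.4 kilogram_force (4 s.f.). Final answer: 102.4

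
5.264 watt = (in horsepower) 5.264 watt = 5.264 W. 1 horsepower = 745.69987 W, so 5.264 W = 5.264 / 745.69987 = 0.0070591403 horsepower ≈ 0.007059 horsepower (4 s.f.). Final answer: 0.007059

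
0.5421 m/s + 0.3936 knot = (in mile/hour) 0.5421 m/s is already in m/s. 1 knot = 0.51444444 m/s, so 0.3936 knot = 0.3936 * 0.51444444 = 0.20248533 m/s. Sum: 0.5421 + 0.20248533 = 0.74458533 m/s. 1 mile/hour = 0.44704 m/s, so 0.74458533 m/s = 0.74458533 / 0.44704 = 1.66559 mile/hour ≈ 1.666 mile/hour (4 s.f.). Final answer: 1.666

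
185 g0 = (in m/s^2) 1814. Check: 1 g0 = 9.80665 m/s^2, so 185 g0 = 185 * 9.80665 = 1814.2302 m/s^2. Result: 1814.2302 m/s^2 ≈ 1814 m/s^2 (4 s.f.).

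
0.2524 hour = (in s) 1 hour = 3600 s, so 0.2524 hour = 0.2524 * 3600 = 908.64 s. Result: 908.64 s ≈ 908.6 s (4 s.f.). Final answer: 908.6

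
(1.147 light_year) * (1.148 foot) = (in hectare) 1 light_year = 9.4607305e+15 m, so 1.147 light_year = 1.147 * 9.4607305e+15 = 1.0851458e+16 m. 1 foot = 0.3048 m, so 1.148 foot = 1.148 * 0.3048 = 0.3499104 m. Combine: 1.0851458e+16 m * 0.3499104 m = 3.797038e+15 m^2. 1 hectare = 10000 m^2, so 3.797038e+15 m^2 = 3.797038e+15 / 10000 = 3.797038e+11 hectare ≈ 3.797e+11 hectare (4 s.f.). Final answer: 3.797e+11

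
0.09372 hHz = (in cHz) 937.2. Check: 1 hHz = 100 Hz, so 0.09372 hHz = 0.09372 * 100 = 9.372 Hz. 1 cHz = 0.01 Hz, so 9.372 Hz = 9.372 / 0.01 = 937.2 cHz.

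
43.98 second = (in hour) 0.01222. Check: 43.98 second = 43.98 s. 1 hour = 3600 s, so 43.98 s = 43.98 / 3600 = 0.012216667 hour ≈ 0.01222 hour (4 s.f.).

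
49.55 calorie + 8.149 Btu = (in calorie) 1 calorie = 4.184 J, so 49.55 calorie = 49.55 * 4.184 = 207.3172 J. 1 Btu = 1055.0559 J, so 8.149 Btu = 8.149 * 1055.0559 = 8597.6501 J. Sum: 207.3172 + 8597.6501 = 8804.9673 J. 1 calorie = 4.184 J, so 8804.9673 J = 8804.9673 / 4.184 = 2104.4377 calorie ≈ 2104 calorie (4 s.f.). Final answer: 2104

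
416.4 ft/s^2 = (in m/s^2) 126.9. Check: 1 ft/s^2 = 0.3048 m/s^2, so 416.4 ft/s^2 = 416.4 * 0.3048 = 126.91872 m/s^2. Result: 126.91872 m/s^2 ≈ 126.9 m/s^2 (4 s.f.).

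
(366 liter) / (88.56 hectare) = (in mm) 1 liter = 0.001 m^3, so 366 liter = 366 * 0.001 = 0.366 m^3. 1 hectare = 10000 m^2, so 88.56 hectare = 88.56 * 10000 = 885600 m^2. Combine: 0.366 m^3 / 885600 m^2 = 4.1327913e-07 m. 1 mm = 0.001 m, so 4.1327913e-07 m = 4.1327913e-07 / 0.001 = 0.00041327913 mm ≈ 0.0004133 mm (4 s.f.). Final answer: 0.0004133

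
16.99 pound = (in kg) 1 pound = 0.45359237 kg, so 16.99 pound = 16.99 * 0.45359237 = 7.7065344 kg. Result: 7.7065344 kg ≈ 7.707 kg (4 s.f.). Final answer: 7.707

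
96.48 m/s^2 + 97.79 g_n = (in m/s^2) 1055. Check: 96.48 m/s^2 is already in m/s^2. 1 g_n = 9.80665 m/s^2, so 97.79 g_n = 97.79 * 9.80665 = 958.9923 m/s^2. Sum: 96.48 + 958.9923 = 1055.4723 m/s^2. Result: 1055.4723 m/s^2 ≈ 1055 m/s^2 (4 s.f.).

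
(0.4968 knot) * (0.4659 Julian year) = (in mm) 3.758e+09. Check: 1 knot = 0.51444444 m/s, so 0.4968 knot = 0.4968 * 0.51444444 = 0.255576 m/s. 1 Julian year = 31557600 s, so 0.4659 Julian year = 0.4659 * 31557600 = 14702686 s. Combine: 0.255576 m/s * 14702686 s = 3757653.6 m. 1 mm = 0.001 m, so 3757653.6 m = 3757653.6 / 0.001 = 3.7576536e+09 mm ≈ 3.758e+09 mm (4 s.f.).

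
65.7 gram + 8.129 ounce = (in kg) 0.2962. Check: 1 gram = 0.001 kg, so 65.7 gram = 65.7 * 0.001 = 0.0657 kg. 1 ounce = 0.028349523 kg, so 8.129 ounce = 8.129 * 0.028349523 = 0.23045327 kg. Sum: 0.0657 + 0.23045327 = 0.29615327 kg. Result: 0.29615327 kg ≈ 0.2962 kg (4 s.f.).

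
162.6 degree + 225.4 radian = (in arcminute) 7.846e+05. Check: 1 degree = 0.017453293 rad, so 162.6 degree = 162.6 * 0.017453293 = 2.8379054 rad. 225.4 radian = 225.4 rad. Sum: 2.8379054 + 225.4 = 228.23791 rad. 1 arcminute = 0.00029088821 rad, so 228.23791 rad = 228.23791 / 0.00029088821 = 784624.12 arcminute ≈ 7.846e+05 arcminute (4 s.f.).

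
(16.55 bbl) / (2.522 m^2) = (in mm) 1 bbl = 0.15898729 m^3, so 16.55 bbl = 16.55 * 0.15898729 = 2.6312397 m^3. 2.522 m^2 is already in m^2. Combine: 2.6312397 m^3 / 2.522 m^2 = 1.0433147 m. 1 mm = 0.001 m, so 1.0433147 m = 1.0433147 / 0.001 = 1043.3147 mm ≈ 1043 mm (4 s.f.). Final answer: 1043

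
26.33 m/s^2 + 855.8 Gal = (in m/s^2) 26.33 m/s^2 is already in m/s^2. 1 Gal = 0.01 m/s^2, so 855.8 Gal = 855.8 * 0.01 = 8.558 m/s^2. Sum: 26.33 + 8.558 = 34.888 m/s^2. Result: 34.888 m/s^2 ≈ 34.89 m/s^2 (4 s.f.). Final answer: 34.89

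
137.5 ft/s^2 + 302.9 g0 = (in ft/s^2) 9883. Check: 1 ft/s^2 = 0.3048 m/s^2, so 137.5 ft/s^2 = 137.5 * 0.3048 = 41.91 m/s^2. 1 g0 = 9.80665 m/s^2, so 302.9 g0 = 302.9 * 9.80665 = 2970.4343 m/s^2. Sum: 41.91 + 2970.4343 = 3012.3443 m/s^2. 1 ft/s^2 = 0.3048 m/s^2, so 3012.3443 m/s^2 = 3012.3443 / 0.3048 = 9883.0193 ft/s^2 ≈ 9883 ft/s^2 (4 s.f.).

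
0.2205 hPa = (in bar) 1 hPa = 100 Pa, so 0.2205 hPa = 0.2205 * 100 = 22.05 Pa. 1 bar = 100000 Pa, so 22.05 Pa = 22.05 / 100000 = 0.0002205 bar. Final answer: 0.0002205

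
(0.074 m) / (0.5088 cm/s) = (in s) 0.074 m is already in m. 1 cm/s = 0.01 m/s, so 0.5088 cm/s = 0.5088 * 0.01 = 0.005088 m/s. Combine: 0.074 m / 0.005088 m/s = 14.544025 s. Result: 14.544025 s ≈ 14.54 s (4 s.f.). Final answer: 14.54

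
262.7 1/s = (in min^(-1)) 262.7 1/s = 262.7 Hz. 1 min^(-1) = 0.016666667 Hz, so 262.7 Hz = 262.7 / 0.016666667 = 15762 min^(-1) ≈ 1.576e+04 min^(-1) (4 s.f.). Final answer: 1.576e+04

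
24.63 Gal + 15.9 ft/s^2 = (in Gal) 1 Gal = 0.01 m/s^2, so 24.63 Gal = 24.63 * 0.01 = 0.2463 m/s^2. 1 ft/s^2 = 0.3048 m/s^2, so 15.9 ft/s^2 = 15.9 * 0.3048 = 4.84632 m/s^2. Sum: 0.2463 + 4.84632 = 5.09262 m/s^2. 1 Gal = 0.01 m/s^2, so 5.09262 m/s^2 = 5.09262 / 0.01 = 509.262 Gal ≈ 509.3 Gal (4 s.f.). Final answer: 509.3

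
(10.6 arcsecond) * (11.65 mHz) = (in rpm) 1 arcsecond = 4.8481368e-06 rad, so 10.6 arcsecond = 10.6 * 4.8481368e-06 = 5.139025e-05 rad. 1 mHz = 0.001 Hz, so 11.65 mHz = 11.65 * 0.001 = 0.01165 Hz. Combine: 5.139025e-05 rad * 0.01165 Hz = 5.9869641e-07 rad/s. 1 rpm = 0.10471976 rad/s, so 5.9869641e-07 rad/s = 5.9869641e-07 / 0.10471976 = 5.7171296e-06 rpm ≈ 5.717e-06 rpm (4 s.f.). Final answer: 5.717e-06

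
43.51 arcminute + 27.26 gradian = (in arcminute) 1 arcminute = 0.00029088821 rad, so 43.51 arcminute = 43.51 * 0.00029088821 = 0.012656546 rad. 1 gradian = 0.015707963 rad, so 27.26 gradian = 27.26 * 0.015707963 = 0.42819908 rad. Sum: 0.012656546 + 0.42819908 = 0.44085562 rad. 1 arcminute = 0.00029088821 rad, so 0.44085562 rad = 0.44085562 / 0.00029088821 = 1515.55 arcminute ≈ 1516 arcminute (4 s.f.). Final answer: 1516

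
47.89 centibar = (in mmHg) 359.2. Check: 1 centibar = 1000 Pa, so 47.89 centibar = 47.89 * 1000 = 47890 Pa. 1 mmHg = 133.32237 Pa, so 47890 Pa = 47890 / 133.32237 = 359.20454 mmHg ≈ 359.2 mmHg (4 s.f.).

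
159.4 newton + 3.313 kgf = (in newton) 159.4 newton = 159.4 N. 1 kgf = 9.80665 N, so 3.313 kgf = 3.313 * 9.80665 = 32.489431 N. Sum: 159.4 + 32.489431 = 191.88943 N. 191.88943 N = 191.88943 newton ≈ 191.9 newton (4 s.f.). Final answer: 191.9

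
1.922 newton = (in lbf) 1.922 newton = 1.922 N. 1 lbf = 4.4482216 N, so 1.922 N = 1.922 / 4.4482216 = 0.43208279 lbf ≈ 0.4321 lbf (4 s.f.). Final answer: 0.4321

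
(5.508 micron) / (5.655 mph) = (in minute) 3.631e-08. Check: 1 micron = 1e-06 m, so 5.508 micron = 5.508 * 1e-06 = 5.508e-06 m. 1 mph = 0.44704 m/s, so 5.655 mph = 5.655 * 0.44704 = 2.5280112 m/s. Combine: 5.508e-06 m / 2.5280112 m/s = 2.1787878e-06 s. 1 minute = 60 s, so 2.1787878e-06 s = 2.1787878e-06 / 60 = 3.631313e-08 minute ≈ 3.631e-08 minute (4 s.f.).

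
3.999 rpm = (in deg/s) 23.99. Check: 1 rpm = 0.10471976 rad/s, so 3.999 rpm = 3.999 * 0.10471976 = 0.4187743 rad/s. 1 deg/s = 0.017453293 rad/s, so 0.4187743 rad/s = 0.4187743 / 0.017453293 = 23.994 deg/s ≈ 23.99 deg/s (4 s.f.).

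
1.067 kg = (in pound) 1 pound = 0.45359237 kg, so 1.067 kg = 1.067 / 0.45359237 = 2.3523323 pound ≈ 2.352 pound (4 s.f.). Final answer: 2.352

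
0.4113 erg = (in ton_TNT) 1 erg = 1e-07 J, so 0.4113 erg = 0.4113 * 1e-07 = 4.113e-08 J. 1 ton_TNT = 4.184e+09 J, so 4.113e-08 J = 4.113e-08 / 4.184e+09 = 9.8303059e-18 ton_TNT ≈ 9.83e-18 ton_TNT (4 s.f.). Final answer: 9.83e-18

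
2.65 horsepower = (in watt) 1976. Check: 1 horsepower = 745.69987 W, so 2.65 horsepower = 2.65 * 745.69987 = 1976.1047 W. 1976.1047 W = 1976.1047 watt ≈ 1976 watt (4 s.f.).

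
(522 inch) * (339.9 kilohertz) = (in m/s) 1 inch = 0.0254 m, so 522 inch = 522 * 0.0254 = 13.2588 m. 1 kilohertz = 1000 Hz, so 339.9 kilohertz = 339.9 * 1000 = 339900 Hz. Combine: 13.2588 m * 339900 Hz = 4506666.1 m/s. Result: 4506666.1 m/s ≈ 4.507e+06 m/s (4 s.f.). Final answer: 4.507e+06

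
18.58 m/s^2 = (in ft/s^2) 1 ft/s^2 = 0.3048 m/s^2, so 18.58 m/s^2 = 18.58 / 0.3048 = 60.958005 ft/s^2 ≈ 60.96 ft/s^2 (4 s.f.). Final answer: 60.96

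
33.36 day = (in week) 1 day = 86400 s, so 33.36 day = 33.36 * 86400 = 2882304 s. 1 week = 604800 s, so 2882304 s = 2882304 / 604800 = 4.7657143 week ≈ 4.766 week (4 s.f.). Final answer: 4.766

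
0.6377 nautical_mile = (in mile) 1 nautical_mile = 1852 m, so 0.6377 nautical_mile = 0.6377 * 1852 = 1181.0204 m. 1 mile = 1609.344 m, so 1181.0204 m = 1181.0204 / 1609.344 = 0.73385205 mile ≈ 0.7339 mile (4 s.f.). Final answer: 0.7339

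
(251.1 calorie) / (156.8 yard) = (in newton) 1 calorie = 4.184 J, so 251.1 calorie = 251.1 * 4.184 = 1050.6024 J. 1 yard = 0.9144 m, so 156.8 yard = 156.8 * 0.9144 = 143.37792 m. Combine: 1050.6024 J / 143.37792 m = 7.3275048 N. 7.3275048 N = 7.3275048 newton ≈ 7.328 newton (4 s.f.). Final answer: 7.328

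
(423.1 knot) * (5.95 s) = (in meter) 1295. Check: 1 knot = 0.51444444 m/s, so 423.1 knot = 423.1 * 0.51444444 = 217.66144 m/s. 5.95 s is already in s. Combine: 217.66144 m/s * 5.95 s = 1295.0856 m. 1295.0856 m = 1295.0856 meter ≈ 1295 meter (4 s.f.).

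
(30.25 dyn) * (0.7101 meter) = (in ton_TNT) 5.134e-14. Check: 1 dyn = 1e-05 N, so 30.25 dyn = 30.25 * 1e-05 = 0.0003025 N. 0.7101 meter = 0.7101 m. Combine: 0.0003025 N * 0.7101 m = 0.00021480525 J. 1 ton_TNT = 4.184e+09 J, so 0.00021480525 J = 0.00021480525 / 4.184e+09 = 5.1339687e-14 ton_TNT ≈ 5.134e-14 ton_TNT (4 s.f.).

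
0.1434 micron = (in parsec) 1 micron = 1e-06 m, so 0.1434 micron = 0.1434 * 1e-06 = 1.434e-07 m. 1 parsec = 3.0856776e+16 m, so 1.434e-07 m = 1.434e-07 / 3.0856776e+16 = 4.6472775e-24 parsec ≈ 4.647e-24 parsec (4 s.f.). Final answer: 4.647e-24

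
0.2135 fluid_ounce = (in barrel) 1 fluid_ounce = 2.957353e-05 m^3, so 0.2135 fluid_ounce = 0.2135 * 2.957353e-05 = 6.3139486e-06 m^3. 1 barrel = 0.15898729 m^3, so 6.3139486e-06 m^3 = 6.3139486e-06 / 0.15898729 = 3.9713542e-05 barrel ≈ 3.971e-05 barrel (4 s.f.). Final answer: 3.971e-05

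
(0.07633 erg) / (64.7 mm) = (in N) 1.18e-07. Check: 1 erg = 1e-07 J, so 0.07633 erg = 0.07633 * 1e-07 = 7.633e-09 J. 1 mm = 0.001 m, so 64.7 mm = 64.7 * 0.001 = 0.0647 m. Combine: 7.633e-09 J / 0.0647 m = 1.1797527e-07 N. Result: 1.1797527e-07 N ≈ 1.18e-07 N (4 s.f.).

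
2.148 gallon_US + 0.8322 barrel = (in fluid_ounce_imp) 4943. Check: 1 gallon_US = 0.0037854118 m^3, so 2.148 gallon_US = 2.148 * 0.0037854118 = 0.0081310645 m^3. 1 barrel = 0.15898729 m^3, so 0.8322 barrel = 0.8322 * 0.15898729 = 0.13230923 m^3. Sum: 0.0081310645 + 0.13230923 = 0.14044029 m^3. 1 fluid_ounce_imp = 2.8413063e-05 m^3, so 0.14044029 m^3 = 0.14044029 / 2.8413063e-05 = 4942.8073 fluid_ounce_imp ≈ 4943 fluid_ounce_imp (4 s.f.).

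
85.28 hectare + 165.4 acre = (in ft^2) 1.638e+07. Check: 1 hectare = 10000 m^2, so 85.28 hectare = 85.28 * 10000 = 852800 m^2. 1 acre = 4046.8564 m^2, so 165.4 acre = 165.4 * 4046.8564 = 669350.05 m^2. Sum: 852800 + 669350.05 = 1522150.1 m^2. 1 ft^2 = 0.09290304 m^2, so 1522150.1 m^2 = 1522150.1 / 0.09290304 = 16384287 ft^2 ≈ 1.638e+07 ft^2 (4 s.f.).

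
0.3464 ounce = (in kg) 0.00982. Check: 1 ounce = 0.028349523 kg, so 0.3464 ounce = 0.3464 * 0.028349523 = 0.0098202748 kg. Result: 0.0098202748 kg ≈ 0.00982 kg (4 s.f.).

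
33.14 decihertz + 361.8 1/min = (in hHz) 1 decihertz = 0.1 Hz, so 33.14 decihertz = 33.14 * 0.1 = 3.314 Hz. 1 1/min = 0.016666667 Hz, so 361.8 1/min = 361.8 * 0.016666667 = 6.03 Hz. Sum: 3.314 + 6.03 = 9.344 Hz. 1 hHz = 100 Hz, so 9.344 Hz = 9.344 / 100 = 0.09344 hHz. Final answer: 0.09344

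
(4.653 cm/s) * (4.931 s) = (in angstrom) 2.294e+09. Check: 1 cm/s = 0.01 m/s, so 4.653 cm/s = 4.653 * 0.01 = 0.04653 m/s. 4.931 s is already in s. Combine: 0.04653 m/s * 4.931 s = 0.22943943 m. 1 angstrom = 1e-10 m, so 0.22943943 m = 0.22943943 / 1e-10 = 2.2943943e+09 angstrom ≈ 2.294e+09 angstrom (4 s.f.).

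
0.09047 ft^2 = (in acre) 1 ft^2 = 0.09290304 m^2, so 0.09047 ft^2 = 0.09047 * 0.09290304 = 0.008404938 m^2. 1 acre = 4046.8564 m^2, so 0.008404938 m^2 = 0.008404938 / 4046.8564 = 2.0769054e-06 acre ≈ 2.077e-06 acre (4 s.f.). Final answer: 2.077e-06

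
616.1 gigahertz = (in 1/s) 1 gigahertz = 1e+09 Hz, so 616.1 gigahertz = 616.1 * 1e+09 = 6.161e+11 Hz. 6.161e+11 Hz = 6.161e+11 1/s. Final answer: 6.161e+11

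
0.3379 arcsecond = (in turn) 1 arcsecond = 4.8481368e-06 rad, so 0.3379 arcsecond = 0.3379 * 4.8481368e-06 = 1.6381854e-06 rad. 1 turn = 6.2831853 rad, so 1.6381854e-06 rad = 1.6381854e-06 / 6.2831853 = 2.6072531e-07 turn ≈ 2.607e-07 turn (4 s.f.). Final answer: 2.607e-07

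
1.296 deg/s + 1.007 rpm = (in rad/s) 1 deg/s = 0.017453293 rad/s, so 1.296 deg/s = 1.296 * 0.017453293 = 0.022619467 rad/s. 1 rpm = 0.10471976 rad/s, so 1.007 rpm = 1.007 * 0.10471976 = 0.10545279 rad/s. Sum: 0.022619467 + 0.10545279 = 0.12807226 rad/s. Result: 0.12807226 rad/s ≈ 0.1281 rad/s (4 s.f.). Final answer: 0.1281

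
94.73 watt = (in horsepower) 0.127. Check: 94.73 watt = 94.73 W. 1 horsepower = 745.69987 W, so 94.73 W = 94.73 / 745.69987 = 0.12703502 horsepower ≈ 0.127 horsepower (4 s.f.).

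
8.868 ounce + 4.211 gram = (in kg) 1 ounce = 0.028349523 kg, so 8.868 ounce = 8.868 * 0.028349523 = 0.25140357 kg. 1 gram = 0.001 kg, so 4.211 gram = 4.211 * 0.001 = 0.004211 kg. Sum: 0.25140357 + 0.004211 = 0.25561457 kg. Result: 0.25561457 kg ≈ 0.2556 kg (4 s.f.). Final answer: 0.2556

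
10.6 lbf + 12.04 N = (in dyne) 5.919e+06. Check: 1 lbf = 4.4482216 N, so 10.6 lbf = 10.6 * 4.4482216 = 47.151149 N. 12.04 N is already in N. Sum: 47.151149 + 12.04 = 59.191149 N. 1 dyne = 1e-05 N, so 59.191149 N = 59.191149 / 1e-05 = 5919114.9 dyne ≈ 5.919e+06 dyne (4 s.f.).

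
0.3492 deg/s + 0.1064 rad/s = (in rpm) 1 deg/s = 0.017453293 rad/s, so 0.3492 deg/s = 0.3492 * 0.017453293 = 0.0060946897 rad/s. 0.1064 rad/s is already in rad/s. Sum: 0.0060946897 + 0.1064 = 0.11249469 rad/s. 1 rpm = 0.10471976 rad/s, so 0.11249469 rad/s = 0.11249469 / 0.10471976 = 1.0742452 rpm ≈ 1.074 rpm (4 s.f.). Final answer: 1.074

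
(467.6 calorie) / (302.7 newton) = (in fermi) 6.463e+15. Check: 1 calorie = 4.184 J, so 467.6 calorie = 467.6 * 4.184 = 1956.4384 J. 302.7 newton = 302.7 N. Combine: 1956.4384 J / 302.7 N = 6.4632917 m. 1 fermi = 1e-15 m, so 6.4632917 m = 6.4632917 / 1e-15 = 6.4632917e+15 fermi ≈ 6.463e+15 fermi (4 s.f.).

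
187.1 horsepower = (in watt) 1 horsepower = 745.69987 W, so 187.1 horsepower = 187.1 * 745.69987 = 139520.45 W. 139520.45 W = 139520.45 watt ≈ 1.395e+05 watt (4 s.f.). Final answer: 1.395e+05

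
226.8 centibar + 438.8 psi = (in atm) 1 centibar = 1000 Pa, so 226.8 centibar = 226.8 * 1000 = 226800 Pa. 1 psi = 6894.7573 Pa, so 438.8 psi = 438.8 * 6894.7573 = 3025419.5 Pa. Sum: 226800 + 3025419.5 = 3252219.5 Pa. 1 atm = 101325 Pa, so 3252219.5 Pa = 3252219.5 / 101325 = 32.096911 atm ≈ 32.1 atm (4 s.f.). Final answer: 32.1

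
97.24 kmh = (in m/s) 27.01. Check: 1 kmh = 0.27777778 m/s, so 97.24 kmh = 97.24 * 0.27777778 = 27.011111 m/s. Result: 27.011111 m/s ≈ 27.01 m/s (4 s.f.).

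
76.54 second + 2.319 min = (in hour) 76.54 second = 76.54 s. 1 min = 60 s, so 2.319 min = 2.319 * 60 = 139.14 s. Sum: 76.54 + 139.14 = 215.68 s. 1 hour = 3600 s, so 215.68 s = 215.68 / 3600 = 0.059911111 hour ≈ 0.05991 hour (4 s.f.). Final answer: 0.05991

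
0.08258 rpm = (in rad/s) 1 rpm = 0.10471976 rad/s, so 0.08258 rpm = 0.08258 * 0.10471976 = 0.0086477574 rad/s. Result: 0.0086477574 rad/s ≈ 0.008648 rad/s (4 s.f.). Final answer: 0.008648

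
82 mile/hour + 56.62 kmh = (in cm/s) 5239. Check: 1 mile/hour = 0.44704 m/s, so 82 mile/hour = 82 * 0.44704 = 36.65728 m/s. 1 kmh = 0.27777778 m/s, so 56.62 kmh = 56.62 * 0.27777778 = 15.727778 m/s. Sum: 36.65728 + 15.727778 = 52.385058 m/s. 1 cm/s = 0.01 m/s, so 52.385058 m/s = 52.385058 / 0.01 = 5238.5058 cm/s ≈ 5239 cm/s (4 s.f.).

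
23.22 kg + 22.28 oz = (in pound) 52.58. Check: 23.22 kg is already in kg. 1 oz = 0.028349523 kg, so 22.28 oz = 22.28 * 0.028349523 = 0.63162738 kg. Sum: 23.22 + 0.63162738 = 23.851627 kg. 1 pound = 0.45359237 kg, so 23.851627 kg = 23.851627 / 0.45359237 = 52.583837 pound ≈ 52.58 pound (4 s.f.).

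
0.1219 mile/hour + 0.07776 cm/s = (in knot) 0.1074. Check: 1 mile/hour = 0.44704 m/s, so 0.1219 mile/hour = 0.1219 * 0.44704 = 0.054494176 m/s. 1 cm/s = 0.01 m/s, so 0.07776 cm/s = 0.07776 * 0.01 = 0.0007776 m/s. Sum: 0.054494176 + 0.0007776 = 0.055271776 m/s. 1 knot = 0.51444444 m/s, so 0.055271776 m/s = 0.055271776 / 0.51444444 = 0.10743974 knot ≈ 0.1074 knot (4 s.f.).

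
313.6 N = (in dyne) 3.136e+07. Check: 1 dyne = 1e-05 N, so 313.6 N = 313.6 / 1e-05 = 31360000 dyne ≈ 3.136e+07 dyne (4 s.f.).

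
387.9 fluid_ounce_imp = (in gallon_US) 2.912. Check: 1 fluid_ounce_imp = 2.8413063e-05 m^3, so 387.9 fluid_ounce_imp = 387.9 * 2.8413063e-05 = 0.011021427 m^3. 1 gallon_US = 0.0037854118 m^3, so 0.011021427 m^3 = 0.011021427 / 0.0037854118 = 2.911553 gallon_US ≈ 2.912 gallon_US (4 s.f.).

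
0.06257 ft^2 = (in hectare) 5.813e-07. Check: 1 ft^2 = 0.09290304 m^2, so 0.06257 ft^2 = 0.06257 * 0.09290304 = 0.0058129432 m^2. 1 hectare = 10000 m^2, so 0.0058129432 m^2 = 0.0058129432 / 10000 = 5.8129432e-07 hectare ≈ 5.813e-07 hectare (4 s.f.).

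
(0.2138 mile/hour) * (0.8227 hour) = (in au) 1 mile/hour = 0.44704 m/s, so 0.2138 mile/hour = 0.2138 * 0.44704 = 0.095577152 m/s. 1 hour = 3600 s, so 0.8227 hour = 0.8227 * 3600 = 2961.72 s. Combine: 0.095577152 m/s * 2961.72 s = 283.07276 m. 1 au = 1.4959787e+11 m, so 283.07276 m = 283.07276 / 1.4959787e+11 = 1.8922245e-09 au ≈ 1.892e-09 au (4 s.f.). Final answer: 1.892e-09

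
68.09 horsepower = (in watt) 5.077e+04. Check: 1 horsepower = 745.69987 W, so 68.09 horsepower = 68.09 * 745.69987 = 50774.704 W. 50774.704 W = 50774.704 watt ≈ 5.077e+04 watt (4 s.f.).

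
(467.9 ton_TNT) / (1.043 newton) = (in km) 1 ton_TNT = 4.184e+09 J, so 467.9 ton_TNT = 467.9 * 4.184e+09 = 1.9576936e+12 J. 1.043 newton = 1.043 N. Combine: 1.9576936e+12 J / 1.043 N = 1.8769833e+12 m. 1 km = 1000 m, so 1.8769833e+12 m = 1.8769833e+12 / 1000 = 1.8769833e+09 km ≈ 1.877e+09 km (4 s.f.). Final answer: 1.877e+09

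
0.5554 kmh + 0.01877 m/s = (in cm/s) 1 kmh = 0.27777778 m/s, so 0.5554 kmh = 0.5554 * 0.27777778 = 0.15427778 m/s. 0.01877 m/s is already in m/s. Sum: 0.15427778 + 0.01877 = 0.17304778 m/s. 1 cm/s = 0.01 m/s, so 0.17304778 m/s = 0.17304778 / 0.01 = 17.304778 cm/s ≈ 17.3 cm/s (4 s.f.). Final answer: 17.3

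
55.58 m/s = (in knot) 1 knot = 0.51444444 m/s, so 55.58 m/s = 55.58 / 0.51444444 = 108.03888 knot ≈ 108 knot (4 s.f.). Final answer: 108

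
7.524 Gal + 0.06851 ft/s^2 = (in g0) 0.009802. Check: 1 Gal = 0.01 m/s^2, so 7.524 Gal = 7.524 * 0.01 = 0.07524 m/s^2. 1 ft/s^2 = 0.3048 m/s^2, so 0.06851 ft/s^2 = 0.06851 * 0.3048 = 0.020881848 m/s^2. Sum: 0.07524 + 0.020881848 = 0.096121848 m/s^2. 1 g0 = 9.80665 m/s^2, so 0.096121848 m/s^2 = 0.096121848 / 9.80665 = 0.0098017007 g0 ≈ 0.009802 g0 (4 s.f.).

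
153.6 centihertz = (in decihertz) 15.36. Check: 1 centihertz = 0.01 Hz, so 153.6 centihertz = 153.6 * 0.01 = 1.536 Hz. 1 decihertz = 0.1 Hz, so 1.536 Hz = 1.536 / 0.1 = 15.36 decihertz.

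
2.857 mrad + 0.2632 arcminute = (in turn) 0.0004669. Check: 1 mrad = 0.001 rad, so 2.857 mrad = 2.857 * 0.001 = 0.002857 rad. 1 arcminute = 0.00029088821 rad, so 0.2632 arcminute = 0.2632 * 0.00029088821 = 7.6561777e-05 rad. Sum: 0.002857 + 7.6561777e-05 = 0.0029335618 rad. 1 turn = 6.2831853 rad, so 0.0029335618 rad = 0.0029335618 / 6.2831853 = 0.00046689086 turn ≈ 0.0004669 turn (4 s.f.).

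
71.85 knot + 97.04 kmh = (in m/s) 1 knot = 0.51444444 m/s, so 71.85 knot = 71.85 * 0.51444444 = 36.962833 m/s. 1 kmh = 0.27777778 m/s, so 97.04 kmh = 97.04 * 0.27777778 = 26.955556 m/s. Sum: 36.962833 + 26.955556 = 63.918389 m/s. Result: 63.918389 m/s ≈ 63.92 m/s (4 s.f.). Final answer: 63.92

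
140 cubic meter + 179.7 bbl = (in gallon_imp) 140 cubic meter = 140 m^3. 1 bbl = 0.15898729 m^3, so 179.7 bbl = 179.7 * 0.15898729 = 28.570017 m^3. Sum: 140 + 28.570017 = 168.57002 m^3. 1 gallon_imp = 0.00454609 m^3, so 168.57002 m^3 = 168.57002 / 0.00454609 = 37080.22 gallon_imp ≈ 3.708e+04 gallon_imp (4 s.f.). Final answer: 3.708e+04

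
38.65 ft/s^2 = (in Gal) 1 ft/s^2 = 0.3048 m/s^2, so 38.65 ft/s^2 = 38.65 * 0.3048 = 11.78052 m/s^2. 1 Gal = 0.01 m/s^2, so 11.78052 m/s^2 = 11.78052 / 0.01 = 1178.052 Gal ≈ 1178 Gal (4 s.f.). Final answer: 1178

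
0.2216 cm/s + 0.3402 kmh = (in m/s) 0.09672. Check: 1 cm/s = 0.01 m/s, so 0.2216 cm/s = 0.2216 * 0.01 = 0.002216 m/s. 1 kmh = 0.27777778 m/s, so 0.3402 kmh = 0.3402 * 0.27777778 = 0.0945 m/s. Sum: 0.002216 + 0.0945 = 0.096716 m/s. Result: 0.096716 m/s ≈ 0.09672 m/s (4 s.f.).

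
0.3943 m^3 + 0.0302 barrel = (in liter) 399.1. Check: 0.3943 m^3 is already in m^3. 1 barrel = 0.15898729 m^3, so 0.0302 barrel = 0.0302 * 0.15898729 = 0.0048014163 m^3. Sum: 0.3943 + 0.0048014163 = 0.39910142 m^3. 1 liter = 0.001 m^3, so 0.39910142 m^3 = 0.39910142 / 0.001 = 399.10142 liter ≈ 399.1 liter (4 s.f.).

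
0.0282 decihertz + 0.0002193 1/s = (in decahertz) 1 decihertz = 0.1 Hz, so 0.0282 decihertz = 0.0282 * 0.1 = 0.00282 Hz. 0.0002193 1/s = 0.0002193 Hz. Sum: 0.00282 + 0.0002193 = 0.0030393 Hz. 1 decahertz = 10 Hz, so 0.0030393 Hz = 0.0030393 / 10 = 0.00030393 decahertz ≈ 0.0003039 decahertz (4 s.f.). Final answer: 0.0003039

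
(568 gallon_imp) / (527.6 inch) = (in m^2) 0.1927. Check: 1 gallon_imp = 0.00454609 m^3, so 568 gallon_imp = 568 * 0.00454609 = 2.5821791 m^3. 1 inch = 0.0254 m, so 527.6 inch = 527.6 * 0.0254 = 13.40104 m. Combine: 2.5821791 m^3 / 13.40104 m = 0.19268498 m^2. Result: 0.19268498 m^2 ≈ 0.1927 m^2 (4 s.f.).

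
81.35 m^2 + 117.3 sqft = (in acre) 0.02279. Check: 81.35 m^2 is already in m^2. 1 sqft = 0.09290304 m^2, so 117.3 sqft = 117.3 * 0.09290304 = 10.897527 m^2. Sum: 81.35 + 10.897527 = 92.247527 m^2. 1 acre = 4046.8564 m^2, so 92.247527 m^2 = 92.247527 / 4046.8564 = 0.02279486 acre ≈ 0.02279 acre (4 s.f.).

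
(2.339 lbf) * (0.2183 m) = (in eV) 1.418e+19. Check: 1 lbf = 4.4482216 N, so 2.339 lbf = 2.339 * 4.4482216 = 10.40439 N. 0.2183 m is already in m. Combine: 10.40439 N * 0.2183 m = 2.2712784 J. 1 eV = 1.6021766e-19 J, so 2.2712784 J = 2.2712784 / 1.6021766e-19 = 1.4176205e+19 eV ≈ 1.418e+19 eV (4 s.f.).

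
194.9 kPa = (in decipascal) 1 kPa = 1000 Pa, so 194.9 kPa = 194.9 * 1000 = 194900 Pa. 1 decipascal = 0.1 Pa, so 194900 Pa = 194900 / 0.1 = 1949000 decipascal ≈ 1.949e+06 decipascal (4 s.f.). Final answer: 1.949e+06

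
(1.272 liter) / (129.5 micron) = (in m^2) 9.822. Check: 1 liter = 0.001 m^3, so 1.272 liter = 1.272 * 0.001 = 0.001272 m^3. 1 micron = 1e-06 m, so 129.5 micron = 129.5 * 1e-06 = 0.0001295 m. Combine: 0.001272 m^3 / 0.0001295 m = 9.8223938 m^2. Result: 9.8223938 m^2 ≈ 9.822 m^2 (4 s.f.).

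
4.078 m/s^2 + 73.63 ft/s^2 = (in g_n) 2.704. Check: 4.078 m/s^2 is already in m/s^2. 1 ft/s^2 = 0.3048 m/s^2, so 73.63 ft/s^2 = 73.63 * 0.3048 = 22.442424 m/s^2. Sum: 4.078 + 22.442424 = 26.520424 m/s^2. 1 g_n = 9.80665 m/s^2, so 26.520424 m/s^2 = 26.520424 / 9.80665 = 2.7043306 g_n ≈ 2.704 g_n (4 s.f.).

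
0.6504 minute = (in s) 39.02. Check: 1 minute = 60 s, so 0.6504 minute = 0.6504 * 60 = 39.024 s. Result: 39.024 s ≈ 39.02 s (4 s.f.).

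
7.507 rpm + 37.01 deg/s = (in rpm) 13.68. Check: 1 rpm = 0.10471976 rad/s, so 7.507 rpm = 7.507 * 0.10471976 = 0.7861312 rad/s. 1 deg/s = 0.017453293 rad/s, so 37.01 deg/s = 37.01 * 0.017453293 = 0.64594636 rad/s. Sum: 0.7861312 + 0.64594636 = 1.4320776 rad/s. 1 rpm = 0.10471976 rad/s, so 1.4320776 rad/s = 1.4320776 / 0.10471976 = 13.675333 rpm ≈ 13.68 rpm (4 s.f.).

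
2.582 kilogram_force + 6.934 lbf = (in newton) 1 kilogram_force = 9.80665 N, so 2.582 kilogram_force = 2.582 * 9.80665 = 25.32077 N. 1 lbf = 4.4482216 N, so 6.934 lbf = 6.934 * 4.4482216 = 30.843969 N. Sum: 25.32077 + 30.843969 = 56.164739 N. 56.164739 N = 56.164739 newton ≈ 56.16 newton (4 s.f.). Final answer: 56.16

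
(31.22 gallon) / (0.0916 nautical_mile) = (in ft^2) 1 gallon = 0.0037854118 m^3, so 31.22 gallon = 31.22 * 0.0037854118 = 0.11818056 m^3. 1 nautical_mile = 1852 m, so 0.0916 nautical_mile = 0.0916 * 1852 = 169.6432 m. Combine: 0.11818056 m^3 / 169.6432 m = 0.00069664187 m^2. 1 ft^2 = 0.09290304 m^2, so 0.00069664187 m^2 = 0.00069664187 / 0.09290304 = 0.0074985907 ft^2 ≈ 0.007499 ft^2 (4 s.f.). Final answer: 0.007499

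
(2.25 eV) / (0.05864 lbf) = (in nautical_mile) 1 eV = 1.6021766e-19 J, so 2.25 eV = 2.25 * 1.6021766e-19 = 3.6048974e-19 J. 1 lbf = 4.4482216 N, so 0.05864 lbf = 0.05864 * 4.4482216 = 0.26084372 N. Combine: 3.6048974e-19 J / 0.26084372 N = 1.3820143e-18 m. 1 nautical_mile = 1852 m, so 1.3820143e-18 m = 1.3820143e-18 / 1852 = 7.4622802e-22 nautical_mile ≈ 7.462e-22 nautical_mile (4 s.f.). Final answer: 7.462e-22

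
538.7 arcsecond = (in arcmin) 1 arcsecond = 4.8481368e-06 rad, so 538.7 arcsecond = 538.7 * 4.8481368e-06 = 0.0026116913 rad. 1 arcmin = 0.00029088821 rad, so 0.0026116913 rad = 0.0026116913 / 0.00029088821 = 8.9783333 arcmin ≈ 8.978 arcmin (4 s.f.). Final answer: 8.978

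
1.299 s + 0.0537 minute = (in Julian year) 1.299 s is already in s. 1 minute = 60 s, so 0.0537 minute = 0.0537 * 60 = 3.222 s. Sum: 1.299 + 3.222 = 4.521 s. 1 Julian year = 31557600 s, so 4.521 s = 4.521 / 31557600 = 1.4326185e-07 Julian year ≈ 1.433e-07 Julian year (4 s.f.). Final answer: 1.433e-07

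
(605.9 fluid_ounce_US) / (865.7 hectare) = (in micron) 1 fluid_ounce_US = 2.957353e-05 m^3, so 605.9 fluid_ounce_US = 605.9 * 2.957353e-05 = 0.017918602 m^3. 1 hectare = 10000 m^2, so 865.7 hectare = 865.7 * 10000 = 8657000 m^2. Combine: 0.017918602 m^3 / 8657000 m^2 = 2.0698396e-09 m. 1 micron = 1e-06 m, so 2.0698396e-09 m = 2.0698396e-09 / 1e-06 = 0.0020698396 micron ≈ 0.00207 micron (4 s.f.). Final answer: 0.00207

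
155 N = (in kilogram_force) 15.81. Check: 1 kilogram_force = 9.80665 N, so 155 N = 155 / 9.80665 = 15.805601 kilogram_force ≈ 15.81 kilogram_force (4 s.f.).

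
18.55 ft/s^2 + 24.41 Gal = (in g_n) 0.6014. Check: 1 ft/s^2 = 0.3048 m/s^2, so 18.55 ft/s^2 = 18.55 * 0.3048 = 5.65404 m/s^2. 1 Gal = 0.01 m/s^2, so 24.41 Gal = 24.41 * 0.01 = 0.2441 m/s^2. Sum: 5.65404 + 0.2441 = 5.89814 m/s^2. 1 g_n = 9.80665 m/s^2, so 5.89814 m/s^2 = 5.89814 / 9.80665 = 0.6014429 g_n ≈ 0.6014 g_n (4 s.f.).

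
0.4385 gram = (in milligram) 1 gram = 0.001 kg, so 0.4385 gram = 0.4385 * 0.001 = 0.0004385 kg. 1 milligram = 1e-06 kg, so 0.0004385 kg = 0.0004385 / 1e-06 = 438.5 milligram. Final answer: 438.5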